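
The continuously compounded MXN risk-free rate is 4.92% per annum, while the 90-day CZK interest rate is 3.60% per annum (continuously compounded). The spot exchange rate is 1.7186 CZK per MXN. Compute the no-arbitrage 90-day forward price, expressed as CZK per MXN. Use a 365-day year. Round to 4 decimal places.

1.7130

T = 90/365 years.
Growth of 1 CZK over T: e^(0.0360×90/365) = 1.0089162.
MXN growth factor: e^(0.0492×90/365) = 1.0122054.
CIP: F = S · (grow CZK)/(grow MXN) = 1.7186 × 1.0089162/1.0122054 = 1.713015 CZK per MXN.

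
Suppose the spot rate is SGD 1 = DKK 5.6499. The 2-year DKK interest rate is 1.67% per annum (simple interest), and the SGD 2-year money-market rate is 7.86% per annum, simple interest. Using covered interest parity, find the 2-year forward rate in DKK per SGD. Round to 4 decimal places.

T = 2 years.
Growth of 1 DKK over T: 1 + 0.0167×2 = 1.033400.
SGD accumulates by 1 + 0.0786×2 = 1.157200.
CIP: F = S · (grow DKK)/(grow SGD) = 5.6499 × 1.033400/1.157200 = 5.045460 DKK per SGD.

5.0455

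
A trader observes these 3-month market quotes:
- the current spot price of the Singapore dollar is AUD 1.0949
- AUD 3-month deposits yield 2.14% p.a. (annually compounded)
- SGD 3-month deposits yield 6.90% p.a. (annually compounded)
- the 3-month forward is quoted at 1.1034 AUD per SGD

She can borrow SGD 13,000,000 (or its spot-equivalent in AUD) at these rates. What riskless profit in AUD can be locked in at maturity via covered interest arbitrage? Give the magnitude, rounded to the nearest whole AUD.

AUD 276,234

T = 3/12 years.
Keep in SGD, deliver into the forward: 13,000,000·1.0168208112·1.1034 = AUD 14,585,481.08.
Swap to AUD now, deposit: 13,000,000·1.0949·1.0053075944 = AUD 14,309,246.71.
The quoted forward overvalues SGD, so borrow AUD, buy SGD at spot, deposit the SGD at 6.90%, and sell the proceeds forward at 1.1034.
Arbitrage profit = |14,585,481.08 − 14,309,246.71| = AUD 276,234.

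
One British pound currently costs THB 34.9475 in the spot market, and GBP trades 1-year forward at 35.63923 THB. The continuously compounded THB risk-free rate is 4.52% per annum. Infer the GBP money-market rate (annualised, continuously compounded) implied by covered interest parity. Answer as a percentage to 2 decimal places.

2.56%

T = 1 year.
CIP gives F = S · g_THB/g_GBP, so g_THB/g_GBP = 35.63923/34.9475 = 1.0197934.
The THB side grows by e^(0.0452×1) = 1.0462371.
So the GBP growth factor = 1.0259304.
r = ln(1.0259304)/1 = 0.025600 → 2.56%.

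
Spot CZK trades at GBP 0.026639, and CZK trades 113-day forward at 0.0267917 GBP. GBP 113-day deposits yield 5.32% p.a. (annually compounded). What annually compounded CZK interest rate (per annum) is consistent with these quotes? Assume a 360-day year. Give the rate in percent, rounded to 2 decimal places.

T = 113/360 years.
CIP gives F = S · g_GBP/g_CZK, so g_GBP/g_CZK = 0.0267917/0.026639 = 1.0057322.
GBP growth factor: (1 + 0.0532)^(113/360) = 1.0164029.
That pins the CZK growth at 1.0106099.
r = 1.0106099^(360/113) − 1 = 0.034195 → 3.42%.

3.42%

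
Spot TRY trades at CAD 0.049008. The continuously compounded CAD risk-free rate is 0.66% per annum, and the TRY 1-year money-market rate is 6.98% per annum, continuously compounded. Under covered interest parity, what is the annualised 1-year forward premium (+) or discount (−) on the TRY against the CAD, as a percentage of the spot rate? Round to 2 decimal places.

-6.12%

T = 1 year.
F = S · g_CAD/g_TRY = 0.049008 × 1.0066218/1.0722937 = 0.046006538.
(F − S)/S ÷ T = (0.046006538 − 0.049008)/0.049008/1 = -0.061244 → -6.12%.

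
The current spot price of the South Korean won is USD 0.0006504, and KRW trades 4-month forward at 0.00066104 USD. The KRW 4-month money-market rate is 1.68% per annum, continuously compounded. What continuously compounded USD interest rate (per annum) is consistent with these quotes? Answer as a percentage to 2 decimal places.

T = 4/12 years.
By CIP, F/S equals the USD-to-KRW growth ratio: 0.00066104/0.0006504 = 1.0163592.
The KRW side grows by e^(0.0168×4/12) = 1.0056157.
So the USD growth factor = 1.0220668.
r = ln(1.0220668)/(4/12) = 0.065481 → 6.55%.

6.55%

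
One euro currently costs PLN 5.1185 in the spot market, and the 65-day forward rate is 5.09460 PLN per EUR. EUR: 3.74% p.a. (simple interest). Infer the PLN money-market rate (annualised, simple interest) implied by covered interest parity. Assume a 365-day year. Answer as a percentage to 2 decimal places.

T = 65/365 years.
By CIP, F/S equals the PLN-to-EUR growth ratio: 5.0946/5.1185 = 0.9953307.
EUR growth factor: 1 + 0.0374×65/365 = 1.0066603.
That pins the PLN growth at 1.0019599.
r = (1.0019599 − 1)/(65/365) = 0.011006 → 1.10%.

1.10%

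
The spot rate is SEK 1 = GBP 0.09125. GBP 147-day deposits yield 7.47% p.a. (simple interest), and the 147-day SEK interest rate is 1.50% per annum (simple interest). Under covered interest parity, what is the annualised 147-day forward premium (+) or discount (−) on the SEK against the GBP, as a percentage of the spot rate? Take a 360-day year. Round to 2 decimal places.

T = 147/360 years.
No-arbitrage forward: 0.09125 × 1.0305025 / 1.006125 = 0.09346091 GBP/SEK.
(F − S)/S ÷ T = (0.09346091 − 0.09125)/0.09125/(147/360) = 0.059337 → 5.93%.

+5.93%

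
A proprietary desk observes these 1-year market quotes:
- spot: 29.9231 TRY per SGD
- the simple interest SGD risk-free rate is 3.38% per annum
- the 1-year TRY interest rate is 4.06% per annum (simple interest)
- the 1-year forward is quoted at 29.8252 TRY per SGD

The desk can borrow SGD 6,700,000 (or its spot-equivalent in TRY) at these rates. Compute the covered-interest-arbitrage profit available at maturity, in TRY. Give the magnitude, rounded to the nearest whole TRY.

TRY 2,041,397

T = 1 year.
Route A — deposit SGD, sell forward: 6,700,000 × 1.033800 × 29.8252 = TRY 206,583,054.79.
Route B — convert at spot, deposit TRY: 6,700,000 × 29.9231 × 1.040600 = TRY 208,624,451.66.
The quoted forward undervalues SGD, so borrow SGD, convert to TRY at spot, deposit the TRY at 4.06%, and buy SGD forward at 29.8252 to cover the loan.
Profit = 208,624,451.66 − 206,583,054.79 = TRY 2,041,397.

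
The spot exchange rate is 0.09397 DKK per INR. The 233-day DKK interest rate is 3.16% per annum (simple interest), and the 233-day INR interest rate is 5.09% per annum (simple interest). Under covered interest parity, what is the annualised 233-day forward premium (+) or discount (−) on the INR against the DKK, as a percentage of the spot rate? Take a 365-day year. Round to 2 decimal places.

T = 233/365 years.
CIP forward (DKK per INR) = 0.09397 × 1.0201721/1.0324923 = 0.09284870.
Annualised premium = (F − S)/S × (1/T) = (0.09284870 − 0.09397)/0.09397 ÷ (233/365) = -1.87%.

-1.87%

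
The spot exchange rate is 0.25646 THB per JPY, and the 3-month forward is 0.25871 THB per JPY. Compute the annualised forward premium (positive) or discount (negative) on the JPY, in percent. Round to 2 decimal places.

+3.51%

T = 3/12 years.
Period premium: (0.25871 − 0.25646)/0.25646 = 0.0087733.
Per annum: 0.0087733 / (3/12) = 0.035093 = 3.51%.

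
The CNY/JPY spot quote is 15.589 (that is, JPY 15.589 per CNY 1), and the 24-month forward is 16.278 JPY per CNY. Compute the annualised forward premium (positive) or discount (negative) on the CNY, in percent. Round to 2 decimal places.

+2.21%

T = 2 years.
Period premium: (16.278 − 15.589)/15.589 = 0.0441978.
×(1/T) gives 2.21% p.a.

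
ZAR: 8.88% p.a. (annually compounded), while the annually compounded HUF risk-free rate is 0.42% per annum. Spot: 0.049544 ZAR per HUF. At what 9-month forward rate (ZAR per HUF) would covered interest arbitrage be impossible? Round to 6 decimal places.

T = 9/12 years.
Growth of 1 ZAR over T: (1 + 0.0888)^(9/12) = 1.0658868.
HUF accumulates by (1 + 0.0042)^(9/12) = 1.0031483.
CIP: F = S · (grow ZAR)/(grow HUF) = 0.049544 × 1.0658868/1.0031483 = 0.05264256 ZAR per HUF.

0.052643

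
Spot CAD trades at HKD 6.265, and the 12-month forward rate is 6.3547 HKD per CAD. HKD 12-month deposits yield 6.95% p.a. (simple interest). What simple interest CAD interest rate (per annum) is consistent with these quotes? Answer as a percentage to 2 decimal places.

T = 1 year.
By CIP, F/S equals the HKD-to-CAD growth ratio: 6.3547/6.265 = 1.0143176.
HKD growth factor: 1 + 0.0695×1 = 1.069500.
Hence g_CAD = 1.0544035.
(1.0544035 − 1)/T = 0.054404, i.e. 5.44%.

5.44%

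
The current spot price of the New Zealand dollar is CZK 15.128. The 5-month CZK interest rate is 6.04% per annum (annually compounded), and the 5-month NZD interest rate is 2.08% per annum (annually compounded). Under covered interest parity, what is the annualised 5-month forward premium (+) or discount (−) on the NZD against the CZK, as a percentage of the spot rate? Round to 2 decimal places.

T = 5/12 years.
CIP forward (CZK per NZD) = 15.128 × 1.0247369/1.0086147 = 15.369813.
(F − S)/S ÷ T = (15.369813 − 15.128)/15.128/(5/12) = 0.038363 → 3.84%.

+3.84%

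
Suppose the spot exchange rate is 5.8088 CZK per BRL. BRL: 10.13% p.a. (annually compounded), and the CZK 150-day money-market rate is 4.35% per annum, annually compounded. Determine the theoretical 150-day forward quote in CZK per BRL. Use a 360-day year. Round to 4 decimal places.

T = 150/360 years.
CZK accumulates by (1 + 0.0435)^(150/360) = 1.0179002.
BRL growth factor: (1 + 0.1013)^(150/360) = 1.0410239.
So F = 5.8088 × 1.0179002 / 1.0410239 = 5.679772 (CZK/BRL).

5.6798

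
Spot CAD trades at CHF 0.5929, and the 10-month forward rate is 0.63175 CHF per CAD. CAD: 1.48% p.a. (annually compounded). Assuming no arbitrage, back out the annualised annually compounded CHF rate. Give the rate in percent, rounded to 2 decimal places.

T = 10/12 years.
CIP gives F = S · g_CHF/g_CAD, so g_CHF/g_CAD = 0.63175/0.5929 = 1.0655254.
The CAD side grows by (1 + 0.0148)^(10/12) = 1.0123182.
Hence g_CHF = 1.0786508.
r = 1.0786508^(12/10) − 1 = 0.095108 → 9.51%.

9.51%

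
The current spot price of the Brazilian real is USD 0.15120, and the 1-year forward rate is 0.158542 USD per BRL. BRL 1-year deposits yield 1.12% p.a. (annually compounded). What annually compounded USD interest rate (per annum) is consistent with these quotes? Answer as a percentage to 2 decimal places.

6.03%

T = 1 year.
By CIP, F/S equals the USD-to-BRL growth ratio: 0.158542/0.1512 = 1.0485582.
The BRL side grows by (1 + 0.0112)^1 = 1.011200.
That pins the USD growth at 1.0603021.
r = 1.0603021^(1/1) − 1 = 0.060302 → 6.03%.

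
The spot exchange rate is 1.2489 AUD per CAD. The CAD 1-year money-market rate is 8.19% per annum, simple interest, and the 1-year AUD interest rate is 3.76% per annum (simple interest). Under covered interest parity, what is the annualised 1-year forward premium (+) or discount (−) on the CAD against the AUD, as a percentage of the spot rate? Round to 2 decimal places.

T = 1 year.
F = S · g_AUD/g_CAD = 1.2489 × 1.037600/1.081900 = 1.1977619.
Annualised premium = (F − S)/S × (1/T) = (1.1977619 − 1.2489)/1.2489 ÷ 1 = -4.09%.

-4.09%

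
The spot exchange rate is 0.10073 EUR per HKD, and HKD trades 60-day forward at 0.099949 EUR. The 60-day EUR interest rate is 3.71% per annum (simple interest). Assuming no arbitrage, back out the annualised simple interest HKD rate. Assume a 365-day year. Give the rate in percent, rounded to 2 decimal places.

T = 60/365 years.
By CIP, F/S equals the EUR-to-HKD growth ratio: 0.099949/0.10073 = 0.9922466.
The EUR side grows by 1 + 0.0371×60/365 = 1.0060986.
Hence g_HKD = 1.0139602.
(1.0139602 − 1)/T = 0.084925, i.e. 8.49%.

8.49%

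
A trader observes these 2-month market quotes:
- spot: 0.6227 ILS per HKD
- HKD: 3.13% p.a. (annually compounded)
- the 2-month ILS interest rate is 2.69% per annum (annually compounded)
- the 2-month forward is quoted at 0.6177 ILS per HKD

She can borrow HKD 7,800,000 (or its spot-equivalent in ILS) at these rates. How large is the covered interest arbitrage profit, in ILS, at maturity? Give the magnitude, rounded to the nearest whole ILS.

T = 2/12 years.
Keep in HKD, deliver into the forward: 7,800,000·1.005149906·0.6177 = ILS 4,842,872.56.
Swap to ILS now, deposit: 7,800,000·0.6227·1.004433893 = ILS 4,878,595.68.
The quoted forward undervalues HKD, so borrow HKD, convert to ILS at spot, deposit the ILS at 2.69%, and buy HKD forward at 0.6177 to cover the loan.
Profit = 4,878,595.68 − 4,842,872.56 = ILS 35,723.

ILS 35,723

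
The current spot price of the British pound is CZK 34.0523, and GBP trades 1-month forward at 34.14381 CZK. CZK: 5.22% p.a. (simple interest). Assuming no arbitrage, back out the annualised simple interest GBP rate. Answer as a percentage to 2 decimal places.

1.99%

T = 1/12 years.
By CIP, F/S equals the CZK-to-GBP growth ratio: 34.14381/34.0523 = 1.0026873.
The CZK side grows by 1 + 0.0522×1/12 = 1.004350.
So the GBP growth factor = 1.0016582.
(1.0016582 − 1)/T = 0.019898, i.e. 1.99%.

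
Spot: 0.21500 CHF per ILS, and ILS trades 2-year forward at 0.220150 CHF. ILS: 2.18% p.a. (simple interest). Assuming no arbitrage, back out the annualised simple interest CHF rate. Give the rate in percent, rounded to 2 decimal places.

3.43%

T = 2 years.
F/S = 0.22015/0.215 = 1.0239535 = (growth of CHF) / (growth of ILS).
The ILS side grows by 1 + 0.0218×2 = 1.043600.
Hence g_CHF = 1.0685979.
r = (1.0685979 − 1)/2 = 0.034299 → 3.43%.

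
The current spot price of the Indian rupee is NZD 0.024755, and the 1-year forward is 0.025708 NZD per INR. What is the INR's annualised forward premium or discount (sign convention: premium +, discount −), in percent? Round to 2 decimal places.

T = 1 year.
INR trades forward at +3.84973% vs spot over the period.
Annualise by dividing by T: 0.0384973 / 1 = 0.038497 → 3.85%.

+3.85%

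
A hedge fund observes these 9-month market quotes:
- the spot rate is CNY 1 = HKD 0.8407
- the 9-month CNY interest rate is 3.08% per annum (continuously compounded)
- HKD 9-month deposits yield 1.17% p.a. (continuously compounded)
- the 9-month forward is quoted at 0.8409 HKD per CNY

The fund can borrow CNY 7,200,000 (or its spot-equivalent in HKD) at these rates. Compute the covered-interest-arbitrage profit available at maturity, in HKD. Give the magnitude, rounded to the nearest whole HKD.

T = 9/12 years.
Invest the CNY and cover forward: 7,200,000 × 1.023368871 × 0.8409 = HKD 6,195,966.36.
Convert at spot and invest in HKD: 7,200,000 × 0.8407 × 1.008813613 = HKD 6,106,389.15.
The quoted forward overvalues CNY, so borrow HKD, buy CNY at spot, deposit the CNY at 3.08%, and sell the proceeds forward at 0.8409.
The gap between the two covered legs is HKD 89,577.

HKD 89,577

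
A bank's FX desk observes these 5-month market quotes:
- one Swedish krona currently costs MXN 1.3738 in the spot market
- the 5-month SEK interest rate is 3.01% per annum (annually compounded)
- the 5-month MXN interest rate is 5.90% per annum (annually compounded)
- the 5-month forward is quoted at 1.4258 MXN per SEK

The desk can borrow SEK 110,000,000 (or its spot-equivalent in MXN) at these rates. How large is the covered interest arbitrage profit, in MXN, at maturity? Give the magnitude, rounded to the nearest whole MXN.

T = 5/12 years.
Keep in SEK, deliver into the forward: 110,000,000·1.01243327715·1.4258 = MXN 158,788,010.32.
Swap to MXN now, deposit: 110,000,000·1.3738·1.02417298644 = MXN 154,770,973.36.
The quoted forward overvalues SEK, so borrow MXN, buy SEK at spot, deposit the SEK at 3.01%, and sell the proceeds forward at 1.4258.
Arbitrage profit = |158,788,010.32 − 154,770,973.36| = MXN 4,017,037.

MXN 4,017,037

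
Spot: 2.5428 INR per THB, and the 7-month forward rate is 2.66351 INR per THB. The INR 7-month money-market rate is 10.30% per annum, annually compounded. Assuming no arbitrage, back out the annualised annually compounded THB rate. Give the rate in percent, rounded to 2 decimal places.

T = 7/12 years.
By CIP, F/S equals the INR-to-THB growth ratio: 2.66351/2.5428 = 1.0474713.
The INR side grows by (1 + 0.1030)^(7/12) = 1.0588531.
So the THB growth factor = 1.010866.
r = 1.010866^(12/7) − 1 = 0.018700 → 1.87%.

1.87%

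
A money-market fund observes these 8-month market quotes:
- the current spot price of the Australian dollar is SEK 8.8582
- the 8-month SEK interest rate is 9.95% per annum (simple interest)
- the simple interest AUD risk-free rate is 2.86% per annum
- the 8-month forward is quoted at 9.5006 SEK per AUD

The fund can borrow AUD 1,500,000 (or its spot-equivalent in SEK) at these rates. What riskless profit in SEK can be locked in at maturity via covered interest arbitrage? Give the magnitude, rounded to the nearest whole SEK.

T = 8/12 years.
Invest the AUD and cover forward: 1,500,000 × 1.0190666667 × 9.5006 = SEK 14,522,617.16.
Convert at spot and invest in SEK: 1,500,000 × 8.8582 × 1.0663333333 = SEK 14,168,690.90.
The quoted forward overvalues AUD, so borrow SEK, buy AUD at spot, deposit the AUD at 2.86%, and sell the proceeds forward at 9.5006.
Profit = 14,522,617.16 − 14,168,690.90 = SEK 353,926.

SEK 353,926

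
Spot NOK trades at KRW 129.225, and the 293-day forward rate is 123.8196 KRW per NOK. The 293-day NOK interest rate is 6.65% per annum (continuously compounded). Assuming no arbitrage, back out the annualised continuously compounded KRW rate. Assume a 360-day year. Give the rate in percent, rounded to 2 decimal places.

1.40%

T = 293/360 years.
By CIP, F/S equals the KRW-to-NOK growth ratio: 123.8196/129.225 = 0.9581706.
The NOK side grows by e^(0.0665×293/360) = 1.0556151.
So the KRW growth factor = 1.0114594.
r = ln(1.0114594)/(293/360) = 0.014000 → 1.40%.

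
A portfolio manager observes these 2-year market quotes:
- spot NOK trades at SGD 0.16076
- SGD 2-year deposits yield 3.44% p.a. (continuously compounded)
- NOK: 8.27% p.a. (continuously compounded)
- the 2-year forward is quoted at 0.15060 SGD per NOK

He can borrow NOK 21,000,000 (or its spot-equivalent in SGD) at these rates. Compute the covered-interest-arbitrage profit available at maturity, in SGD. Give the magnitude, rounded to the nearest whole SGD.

T = 2 years.
Invest the NOK and cover forward: 21,000,000 × 1.17986497 × 0.15060 = SGD 3,731,440.95.
Convert at spot and invest in SGD: 21,000,000 × 0.16076 × 1.071221943 = SGD 3,616,402.43.
The quoted forward overvalues NOK, so borrow SGD, buy NOK at spot, deposit the NOK at 8.27%, and sell the proceeds forward at 0.15060.
Profit = 3,731,440.95 − 3,616,402.43 = SGD 115,039.

SGD 115,039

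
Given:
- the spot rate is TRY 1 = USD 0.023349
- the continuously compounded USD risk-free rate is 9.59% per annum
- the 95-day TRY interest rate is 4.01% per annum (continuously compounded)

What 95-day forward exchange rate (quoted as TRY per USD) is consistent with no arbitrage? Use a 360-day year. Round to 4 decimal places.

T = 95/360 years.
USD accumulates by e^(0.0959×95/360) = 1.02562988.
TRY accumulates by e^(0.0401×95/360) = 1.01063813.
Forward (USD per TRY) = 0.023349 × 1.02562988 / 1.01063813 = 0.023695358.
Quoted the other way: 1/0.023695358 = 42.2024 TRY per USD.

42.2024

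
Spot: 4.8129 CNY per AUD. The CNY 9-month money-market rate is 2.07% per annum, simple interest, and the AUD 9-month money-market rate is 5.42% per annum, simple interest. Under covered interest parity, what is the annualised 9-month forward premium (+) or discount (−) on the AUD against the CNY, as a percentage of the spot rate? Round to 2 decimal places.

-3.22%

T = 9/12 years.
F = S · g_CNY/g_AUD = 4.8129 × 1.015525/1.040650 = 4.6966994.
(F − S)/S ÷ T = (4.6966994 − 4.8129)/4.8129/(9/12) = -0.032191 → -3.22%.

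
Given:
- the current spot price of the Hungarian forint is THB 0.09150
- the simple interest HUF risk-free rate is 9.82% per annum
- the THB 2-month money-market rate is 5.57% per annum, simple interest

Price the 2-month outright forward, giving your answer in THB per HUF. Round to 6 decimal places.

0.090862

T = 2/12 years.
Growth of 1 THB over T: 1 + 0.0557×2/12 = 1.0092833.
HUF growth factor: 1 + 0.0982×2/12 = 1.0163667.
Forward (THB per HUF) = 0.0915 × 1.0092833 / 1.0163667 = 0.09086231.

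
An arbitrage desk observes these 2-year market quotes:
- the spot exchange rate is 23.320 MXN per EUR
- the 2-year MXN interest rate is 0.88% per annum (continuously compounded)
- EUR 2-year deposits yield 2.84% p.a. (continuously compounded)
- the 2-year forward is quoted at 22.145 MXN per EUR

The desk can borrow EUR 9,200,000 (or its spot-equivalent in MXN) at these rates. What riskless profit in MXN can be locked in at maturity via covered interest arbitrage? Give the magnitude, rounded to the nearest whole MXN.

T = 2 years.
Route A — deposit EUR, sell forward: 9,200,000 × 1.05844410041 × 22.145 = MXN 215,641,050.35.
Route B — convert at spot, deposit MXN: 9,200,000 × 23.320 × 1.01775579264 = MXN 218,353,398.78.
The quoted forward undervalues EUR, so borrow EUR, convert to MXN at spot, deposit the MXN at 0.88%, and buy EUR forward at 22.145 to cover the loan.
Profit = 218,353,398.78 − 215,641,050.35 = MXN 2,712,348.

MXN 2,712,348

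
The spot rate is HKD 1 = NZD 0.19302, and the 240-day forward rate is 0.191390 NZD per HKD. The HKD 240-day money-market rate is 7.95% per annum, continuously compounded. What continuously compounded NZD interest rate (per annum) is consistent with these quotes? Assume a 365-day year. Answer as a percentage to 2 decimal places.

T = 240/365 years.
CIP gives F = S · g_NZD/g_HKD, so g_NZD/g_HKD = 0.19139/0.19302 = 0.9915553.
The HKD side grows by e^(0.0795×240/365) = 1.0536644.
Hence g_NZD = 1.0447665.
r = ln(1.0447665)/(240/365) = 0.066602 → 6.66%.

6.66%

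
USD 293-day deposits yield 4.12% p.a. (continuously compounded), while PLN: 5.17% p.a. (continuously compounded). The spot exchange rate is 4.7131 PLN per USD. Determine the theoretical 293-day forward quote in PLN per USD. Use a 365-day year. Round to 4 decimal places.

T = 293/365 years.
PLN growth factor: e^(0.0517×293/365) = 1.0423749.
USD growth factor: e^(0.0412×293/365) = 1.0336259.
So F = 4.7131 × 1.0423749 / 1.0336259 = 4.752993 (PLN/USD).

4.7530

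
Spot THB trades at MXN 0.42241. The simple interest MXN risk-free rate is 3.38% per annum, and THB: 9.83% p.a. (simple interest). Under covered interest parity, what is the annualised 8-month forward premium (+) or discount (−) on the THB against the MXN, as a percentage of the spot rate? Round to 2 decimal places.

-6.05%

T = 8/12 years.
F = S · g_MXN/g_THB = 0.42241 × 1.0225333/1.0655333 = 0.40536348.
Annualised premium = (F − S)/S × (1/T) = (0.40536348 − 0.42241)/0.42241 ÷ (8/12) = -6.05%.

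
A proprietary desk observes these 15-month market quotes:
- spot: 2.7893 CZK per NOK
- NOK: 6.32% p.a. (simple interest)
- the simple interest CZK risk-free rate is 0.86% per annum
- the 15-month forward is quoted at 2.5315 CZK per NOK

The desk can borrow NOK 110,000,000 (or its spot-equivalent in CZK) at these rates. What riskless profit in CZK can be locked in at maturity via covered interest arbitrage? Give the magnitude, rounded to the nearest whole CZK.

T = 15/12 years.
Invest the NOK and cover forward: 110,000,000 × 1.079000 × 2.5315 = CZK 300,463,735.00.
Convert at spot and invest in CZK: 110,000,000 × 2.7893 × 1.010750 = CZK 310,121,347.25.
The quoted forward undervalues NOK, so borrow NOK, convert to CZK at spot, deposit the CZK at 0.86%, and buy NOK forward at 2.5315 to cover the loan.
Arbitrage profit = |300,463,735.00 − 310,121,347.25| = CZK 9,657,612.

CZK 9,657,612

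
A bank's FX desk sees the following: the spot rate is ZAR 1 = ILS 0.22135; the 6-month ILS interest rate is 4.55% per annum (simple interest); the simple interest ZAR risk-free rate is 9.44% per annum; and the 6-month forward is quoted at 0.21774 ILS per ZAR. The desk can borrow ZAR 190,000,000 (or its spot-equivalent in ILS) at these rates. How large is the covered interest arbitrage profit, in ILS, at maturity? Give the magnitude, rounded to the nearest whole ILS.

T = 6/12 years.
Route A — deposit ZAR, sell forward: 190,000,000 × 1.047200 × 0.21774 = ILS 43,323,292.32.
Route B — convert at spot, deposit ILS: 190,000,000 × 0.22135 × 1.022750 = ILS 43,013,285.38.
The quoted forward overvalues ZAR, so borrow ILS, buy ZAR at spot, deposit the ZAR at 9.44%, and sell the proceeds forward at 0.21774.
Arbitrage profit = |43,323,292.32 − 43,013,285.38| = ILS 310,007.

ILS 310,007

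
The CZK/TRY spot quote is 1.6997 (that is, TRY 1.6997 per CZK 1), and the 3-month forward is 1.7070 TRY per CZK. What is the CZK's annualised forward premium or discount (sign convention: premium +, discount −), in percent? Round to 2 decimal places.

+1.72%

T = 3/12 years.
(F − S)/S = (1.7070 − 1.6997)/1.6997 = 0.0042949.
Annualise by dividing by T: 0.0042949 / (3/12) = 0.017180 → 1.72%.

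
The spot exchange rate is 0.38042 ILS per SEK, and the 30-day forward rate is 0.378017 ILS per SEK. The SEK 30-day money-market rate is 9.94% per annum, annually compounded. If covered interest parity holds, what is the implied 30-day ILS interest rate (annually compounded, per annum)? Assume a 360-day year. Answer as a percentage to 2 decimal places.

T = 30/360 years.
F/S = 0.378017/0.38042 = 0.9936833 = (growth of ILS) / (growth of SEK).
The SEK side grows by (1 + 0.0994)^(30/360) = 1.0079283.
Hence g_ILS = 1.0015615.
r = 1.0015615^(360/30) − 1 = 0.018900 → 1.89%.

1.89%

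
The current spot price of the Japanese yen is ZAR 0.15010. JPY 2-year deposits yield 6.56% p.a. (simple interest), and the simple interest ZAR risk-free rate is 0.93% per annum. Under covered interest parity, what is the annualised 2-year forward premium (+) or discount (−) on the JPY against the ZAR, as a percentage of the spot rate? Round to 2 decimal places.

-4.98%

T = 2 years.
F = S · g_ZAR/g_JPY = 0.1501 × 1.018600/1.131200 = 0.13515900.
Annualised premium = (F − S)/S × (1/T) = (0.13515900 − 0.1501)/0.1501 ÷ 2 = -4.98%.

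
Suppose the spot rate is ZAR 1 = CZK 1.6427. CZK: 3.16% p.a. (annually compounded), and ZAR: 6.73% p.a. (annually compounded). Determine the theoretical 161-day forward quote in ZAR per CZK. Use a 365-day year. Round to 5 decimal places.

T = 161/365 years.
CZK accumulates by (1 + 0.0316)^(161/365) = 1.0138175.
ZAR accumulates by (1 + 0.0673)^(161/365) = 1.0291462.
Forward (CZK per ZAR) = 1.6427 × 1.0138175 / 1.0291462 = 1.618233.
Quoted the other way: 1/1.618233 = 0.61796 ZAR per CZK.

0.61796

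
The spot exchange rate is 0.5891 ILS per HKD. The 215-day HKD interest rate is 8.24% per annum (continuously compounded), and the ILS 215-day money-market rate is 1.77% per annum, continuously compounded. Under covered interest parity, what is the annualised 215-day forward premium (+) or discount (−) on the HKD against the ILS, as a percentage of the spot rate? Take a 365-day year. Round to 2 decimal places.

-6.35%

T = 215/365 years.
CIP forward (ILS per HKD) = 0.5891 × 1.0104806/1.0497342 = 0.5670713.
(F − S)/S ÷ T = (0.5670713 − 0.5891)/0.5891/(215/365) = -0.063483 → -6.35%.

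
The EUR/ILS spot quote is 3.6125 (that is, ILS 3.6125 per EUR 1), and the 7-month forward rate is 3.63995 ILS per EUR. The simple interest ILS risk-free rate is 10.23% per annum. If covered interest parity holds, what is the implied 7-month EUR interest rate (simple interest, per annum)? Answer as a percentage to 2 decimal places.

8.86%

T = 7/12 years.
F/S = 3.63995/3.6125 = 1.0075986 = (growth of ILS) / (growth of EUR).
ILS growth factor: 1 + 0.1023×7/12 = 1.059675.
Hence g_EUR = 1.0516837.
r = (1.0516837 − 1)/(7/12) = 0.088601 → 8.86%.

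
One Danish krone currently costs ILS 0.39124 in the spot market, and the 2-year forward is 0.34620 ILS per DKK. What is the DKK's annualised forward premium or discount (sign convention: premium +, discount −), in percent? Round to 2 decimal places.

-5.76%

T = 2 years.
DKK trades forward at -11.51212% vs spot over the period.
Per annum: -0.1151212 / 2 = -0.057561 = -5.76%.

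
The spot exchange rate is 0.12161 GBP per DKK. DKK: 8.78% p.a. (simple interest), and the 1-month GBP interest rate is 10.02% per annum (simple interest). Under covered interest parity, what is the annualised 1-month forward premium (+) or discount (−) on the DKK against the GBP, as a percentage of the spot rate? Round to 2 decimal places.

T = 1/12 years.
No-arbitrage forward: 0.12161 × 1.008350 / 1.0073167 = 0.12173475 GBP/DKK.
(F − S)/S ÷ T = (0.12173475 − 0.12161)/0.12161/(1/12) = 0.012310 → 1.23%.

+1.23%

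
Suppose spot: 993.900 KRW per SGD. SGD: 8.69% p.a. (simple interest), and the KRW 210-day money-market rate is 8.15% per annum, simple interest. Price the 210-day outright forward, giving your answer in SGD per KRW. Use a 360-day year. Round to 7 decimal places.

0.0010092

T = 210/360 years.
Growth of 1 KRW over T: 1 + 0.0815×210/360 = 1.0475417.
Growth of 1 SGD over T: 1 + 0.0869×210/360 = 1.0506917.
Forward (KRW per SGD) = 993.9 × 1.0475417 / 1.0506917 = 990.9203.
Invert for SGD per KRW: 1 / 990.9203 = 0.0010092.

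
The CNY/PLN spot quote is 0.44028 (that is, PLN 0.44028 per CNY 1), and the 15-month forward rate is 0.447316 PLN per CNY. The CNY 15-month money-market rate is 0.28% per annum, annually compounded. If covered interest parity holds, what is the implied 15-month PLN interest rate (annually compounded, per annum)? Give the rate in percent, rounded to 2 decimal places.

1.56%

T = 15/12 years.
F/S = 0.447316/0.44028 = 1.0159807 = (growth of PLN) / (growth of CNY).
CNY growth factor: (1 + 0.0028)^(15/12) = 1.0035012.
So the PLN growth factor = 1.0195379.
Annualise: 1.0195379^(12/15) − 1 = 0.015600 = 1.56%.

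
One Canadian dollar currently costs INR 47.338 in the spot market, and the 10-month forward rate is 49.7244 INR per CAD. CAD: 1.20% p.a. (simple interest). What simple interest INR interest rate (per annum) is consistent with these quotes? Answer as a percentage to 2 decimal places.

7.31%

T = 10/12 years.
CIP gives F = S · g_INR/g_CAD, so g_INR/g_CAD = 49.7244/47.338 = 1.0504119.
The CAD side grows by 1 + 0.0120×10/12 = 1.010000.
That pins the INR growth at 1.060916.
r = (1.060916 − 1)/(10/12) = 0.073099 → 7.31%.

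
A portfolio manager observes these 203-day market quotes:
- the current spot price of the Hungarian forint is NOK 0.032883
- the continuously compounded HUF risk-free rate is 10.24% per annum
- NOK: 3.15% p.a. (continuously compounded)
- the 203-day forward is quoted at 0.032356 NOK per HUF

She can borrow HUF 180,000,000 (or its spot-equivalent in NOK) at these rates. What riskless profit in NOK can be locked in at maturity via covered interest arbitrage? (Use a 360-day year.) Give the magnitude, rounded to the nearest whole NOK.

NOK 145,260

T = 203/360 years.
Invest the HUF and cover forward: 180,000,000 × 1.05944186 × 0.032356 = NOK 6,170,274.15.
Convert at spot and invest in NOK: 180,000,000 × 0.032883 × 1.017921191 = NOK 6,025,014.45.
The quoted forward overvalues HUF, so borrow NOK, buy HUF at spot, deposit the HUF at 10.24%, and sell the proceeds forward at 0.032356.
The gap between the two covered legs is NOK 145,260.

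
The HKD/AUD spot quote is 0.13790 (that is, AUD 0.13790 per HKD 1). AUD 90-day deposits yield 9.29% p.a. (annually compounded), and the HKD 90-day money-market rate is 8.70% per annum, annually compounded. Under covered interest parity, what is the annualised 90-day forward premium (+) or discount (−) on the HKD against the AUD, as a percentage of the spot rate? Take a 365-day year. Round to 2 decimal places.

+0.54%

T = 90/365 years.
F = S · g_AUD/g_HKD = 0.1379 × 1.0221461/1.0207827 = 0.13808418.
Annualised premium = (F − S)/S × (1/T) = (0.13808418 − 0.1379)/0.1379 ÷ (90/365) = 0.54%.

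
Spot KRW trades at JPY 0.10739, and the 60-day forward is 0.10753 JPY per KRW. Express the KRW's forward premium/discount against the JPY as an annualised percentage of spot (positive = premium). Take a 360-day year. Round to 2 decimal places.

+0.78%

T = 60/360 years.
(F − S)/S = (0.10753 − 0.10739)/0.10739 = 0.0013037.
×(1/T) gives 0.78% p.a.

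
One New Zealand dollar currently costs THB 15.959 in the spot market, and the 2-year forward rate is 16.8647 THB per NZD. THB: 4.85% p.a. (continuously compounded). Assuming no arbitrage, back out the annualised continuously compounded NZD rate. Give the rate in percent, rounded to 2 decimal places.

T = 2 years.
By CIP, F/S equals the THB-to-NZD growth ratio: 16.8647/15.959 = 1.0567517.
The THB side grows by e^(0.0485×2) = 1.1018604.
Hence g_NZD = 1.0426862.
r = ln(1.0426862)/2 = 0.020900 → 2.09%.

2.09%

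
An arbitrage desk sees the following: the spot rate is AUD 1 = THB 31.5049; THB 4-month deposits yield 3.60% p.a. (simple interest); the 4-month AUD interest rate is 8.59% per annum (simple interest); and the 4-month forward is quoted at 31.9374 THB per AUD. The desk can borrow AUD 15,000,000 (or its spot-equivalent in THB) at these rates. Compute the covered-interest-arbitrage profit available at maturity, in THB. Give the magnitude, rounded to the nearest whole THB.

T = 4/12 years.
Keep in AUD, deliver into the forward: 15,000,000·1.02863333333·31.9374 = THB 492,778,113.30.
Swap to THB now, deposit: 15,000,000·31.5049·1.012000 = THB 478,244,382.00.
The quoted forward overvalues AUD, so borrow THB, buy AUD at spot, deposit the AUD at 8.59%, and sell the proceeds forward at 31.9374.
The gap between the two covered legs is THB 14,533,731.

THB 14,533,731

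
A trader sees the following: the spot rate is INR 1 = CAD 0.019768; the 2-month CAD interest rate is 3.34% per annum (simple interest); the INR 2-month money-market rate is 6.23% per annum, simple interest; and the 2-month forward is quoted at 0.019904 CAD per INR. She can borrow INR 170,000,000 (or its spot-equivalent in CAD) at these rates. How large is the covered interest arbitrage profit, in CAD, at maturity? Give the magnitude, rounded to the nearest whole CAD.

CAD 39,547

T = 2/12 years.
Keep in INR, deliver into the forward: 170,000,000·1.010383333·0.019904 = CAD 3,418,813.88.
Swap to CAD now, deposit: 170,000,000·0.019768·1.005566667 = CAD 3,379,267.12.
The quoted forward overvalues INR, so borrow CAD, buy INR at spot, deposit the INR at 6.23%, and sell the proceeds forward at 0.019904.
Profit = 3,418,813.88 − 3,379,267.12 = CAD 39,547.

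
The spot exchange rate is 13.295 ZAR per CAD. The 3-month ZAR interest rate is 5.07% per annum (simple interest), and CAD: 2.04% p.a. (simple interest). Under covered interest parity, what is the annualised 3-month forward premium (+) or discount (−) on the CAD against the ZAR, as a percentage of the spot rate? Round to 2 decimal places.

T = 3/12 years.
F = S · g_ZAR/g_CAD = 13.295 × 1.012675/1.005100 = 13.395199.
Annualised premium = (F − S)/S × (1/T) = (13.395199 − 13.295)/13.295 ÷ (3/12) = 3.01%.

+3.01%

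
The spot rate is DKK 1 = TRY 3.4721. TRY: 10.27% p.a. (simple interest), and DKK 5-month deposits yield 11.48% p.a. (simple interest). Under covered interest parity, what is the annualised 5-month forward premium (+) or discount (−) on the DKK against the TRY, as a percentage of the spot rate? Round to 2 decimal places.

T = 5/12 years.
CIP forward (TRY per DKK) = 3.4721 × 1.0427917/1.0478333 = 3.4553942.
Annualised premium = (F − S)/S × (1/T) = (3.4553942 − 3.4721)/3.4721 ÷ (5/12) = -1.15%.

-1.15%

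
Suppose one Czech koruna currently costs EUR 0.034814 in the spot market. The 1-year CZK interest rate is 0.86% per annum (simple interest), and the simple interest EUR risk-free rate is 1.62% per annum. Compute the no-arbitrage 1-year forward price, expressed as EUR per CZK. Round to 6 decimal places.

0.035076

T = 1 year.
EUR growth factor: 1 + 0.0162×1 = 1.016200.
CZK accumulates by 1 + 0.0086×1 = 1.008600.
Forward (EUR per CZK) = 0.034814 × 1.016200 / 1.008600 = 0.03507633.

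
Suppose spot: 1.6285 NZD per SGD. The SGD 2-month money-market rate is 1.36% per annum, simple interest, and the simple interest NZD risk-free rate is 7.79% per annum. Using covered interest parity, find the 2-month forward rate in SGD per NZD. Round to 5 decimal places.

0.60757

T = 2/12 years.
NZD growth factor: 1 + 0.0779×2/12 = 1.0129833.
SGD growth factor: 1 + 0.0136×2/12 = 1.0022667.
So F = 1.6285 × 1.0129833 / 1.0022667 = 1.645913 (NZD/SGD).
Invert for SGD per NZD: 1 / 1.645913 = 0.60757.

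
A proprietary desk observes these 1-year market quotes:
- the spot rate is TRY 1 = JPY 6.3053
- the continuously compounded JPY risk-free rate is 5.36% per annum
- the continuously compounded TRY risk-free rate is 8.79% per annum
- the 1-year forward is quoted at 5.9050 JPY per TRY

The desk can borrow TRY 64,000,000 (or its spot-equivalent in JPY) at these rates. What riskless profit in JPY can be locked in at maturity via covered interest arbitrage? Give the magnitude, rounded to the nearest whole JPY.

T = 1 year.
Invest the TRY and cover forward: 64,000,000 × 1.09187892868 × 5.9050 = JPY 412,642,884.73.
Convert at spot and invest in JPY: 64,000,000 × 6.3053 × 1.05506249274 = JPY 425,759,074.27.
The quoted forward undervalues TRY, so borrow TRY, convert to JPY at spot, deposit the JPY at 5.36%, and buy TRY forward at 5.9050 to cover the loan.
The gap between the two covered legs is JPY 13,116,190.

JPY 13,116,190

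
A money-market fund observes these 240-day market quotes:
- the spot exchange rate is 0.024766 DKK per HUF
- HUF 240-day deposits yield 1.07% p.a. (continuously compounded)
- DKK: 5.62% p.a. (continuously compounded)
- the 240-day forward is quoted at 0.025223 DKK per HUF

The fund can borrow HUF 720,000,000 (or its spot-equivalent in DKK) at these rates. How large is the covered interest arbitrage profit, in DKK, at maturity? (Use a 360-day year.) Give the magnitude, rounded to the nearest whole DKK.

T = 240/360 years.
Invest the HUF and cover forward: 720,000,000 × 1.0071588362 × 0.025223 = DKK 18,290,568.47.
Convert at spot and invest in DKK: 720,000,000 × 0.024766 × 1.0381773906 = DKK 18,512,280.90.
The quoted forward undervalues HUF, so borrow HUF, convert to DKK at spot, deposit the DKK at 5.62%, and buy HUF forward at 0.025223 to cover the loan.
Arbitrage profit = |18,290,568.47 − 18,512,280.90| = DKK 221,712.

DKK 221,712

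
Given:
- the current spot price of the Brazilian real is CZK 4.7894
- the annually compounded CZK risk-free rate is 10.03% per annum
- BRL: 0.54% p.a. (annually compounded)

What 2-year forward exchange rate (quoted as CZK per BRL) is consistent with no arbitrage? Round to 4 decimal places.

T = 2 years.
CZK growth factor: (1 + 0.1003)^2 = 1.2106601.
BRL growth factor: (1 + 0.0054)^2 = 1.0108292.
Forward (CZK per BRL) = 4.7894 × 1.2106601 / 1.0108292 = 5.736217.

5.7362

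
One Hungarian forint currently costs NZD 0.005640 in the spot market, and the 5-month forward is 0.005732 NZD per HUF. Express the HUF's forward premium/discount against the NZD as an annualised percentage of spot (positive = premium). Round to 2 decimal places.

+3.91%

T = 5/12 years.
HUF trades forward at +1.63121% vs spot over the period.
Per annum: 0.0163121 / (5/12) = 0.039149 = 3.91%.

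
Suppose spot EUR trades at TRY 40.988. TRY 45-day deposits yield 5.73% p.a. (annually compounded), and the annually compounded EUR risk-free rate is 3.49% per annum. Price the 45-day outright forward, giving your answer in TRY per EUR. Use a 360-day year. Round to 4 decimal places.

T = 45/360 years.
Growth of 1 TRY over T: (1 + 0.0573)^(45/360) = 1.00698912.
EUR accumulates by (1 + 0.0349)^(45/360) = 1.00429731.
CIP: F = S · (grow TRY)/(grow EUR) = 40.988 × 1.00698912/1.00429731 = 41.097860 TRY per EUR.

41.0979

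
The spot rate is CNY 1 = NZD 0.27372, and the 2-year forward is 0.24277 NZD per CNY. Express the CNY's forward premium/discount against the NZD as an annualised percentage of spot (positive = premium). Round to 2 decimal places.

T = 2 years.
(F − S)/S = (0.24277 − 0.27372)/0.27372 = -0.1130718.
×(1/T) gives -5.65% p.a.

-5.65%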